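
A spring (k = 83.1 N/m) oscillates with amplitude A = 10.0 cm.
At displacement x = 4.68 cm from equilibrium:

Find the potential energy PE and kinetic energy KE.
E_total = ½kA² = ½×83.1×(0.1)² = 0.4155 J
PE = ½kx² = ½×83.1×(0.0468)² = 0.091 J
KE = E_total − PE = 0.3245 J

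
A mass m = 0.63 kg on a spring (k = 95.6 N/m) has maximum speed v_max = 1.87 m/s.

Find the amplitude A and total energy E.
½mv²_max = ½kA² → A = v_max√(m/k) = 1.87×√(0.63/95.6) = 0.1518 m = 15.18 cm
E = ½mv²_max = ½×0.63×1.87² = 1.102 J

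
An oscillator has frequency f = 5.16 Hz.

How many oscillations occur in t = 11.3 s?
n = f×t = 5.16×11.3 = 58.31 oscillations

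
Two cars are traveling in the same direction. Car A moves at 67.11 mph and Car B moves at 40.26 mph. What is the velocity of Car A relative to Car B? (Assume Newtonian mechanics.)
v_rel = v_A - v_B = 67.11 - 40.26 = 26.85 mph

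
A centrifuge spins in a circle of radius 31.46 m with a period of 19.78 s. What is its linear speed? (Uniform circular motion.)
v = 2πr/T = 2π×31.46/19.78 = 9.99 m/s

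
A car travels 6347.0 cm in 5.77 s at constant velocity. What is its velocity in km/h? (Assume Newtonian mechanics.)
v = d/t (with unit conversion) = 39.6 km/h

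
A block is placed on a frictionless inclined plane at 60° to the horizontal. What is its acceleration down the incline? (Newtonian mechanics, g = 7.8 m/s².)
a = g sin(θ) = 7.8 × sin(60°) = 7.8 × 0.866 = 6.75 m/s²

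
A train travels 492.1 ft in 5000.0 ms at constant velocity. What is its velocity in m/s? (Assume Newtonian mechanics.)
v = d/t (with unit conversion) = 30.0 m/s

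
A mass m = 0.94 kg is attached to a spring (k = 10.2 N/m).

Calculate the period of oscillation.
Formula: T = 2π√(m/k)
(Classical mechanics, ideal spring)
T = 2π√(m/k) = 2π√(0.94/10.2) = 1.907 s; f = 1/T = 0.5243 Hz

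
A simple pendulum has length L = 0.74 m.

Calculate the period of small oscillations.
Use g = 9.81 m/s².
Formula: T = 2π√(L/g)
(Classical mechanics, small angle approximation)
T = 2π√(L/g) = 2π√(0.74/9.81) = 1.726 s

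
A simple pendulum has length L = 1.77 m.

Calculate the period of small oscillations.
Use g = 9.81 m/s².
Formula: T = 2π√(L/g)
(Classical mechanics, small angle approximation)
T = 2π√(L/g) = 2π√(1.77/9.81) = 2.669 s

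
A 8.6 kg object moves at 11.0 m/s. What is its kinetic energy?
KE = ½mv² = ½×8.6×11.0² = 520.3 J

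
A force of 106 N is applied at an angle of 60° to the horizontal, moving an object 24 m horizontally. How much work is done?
W = Fd cosθ = 106×24×cos(60°) = 1272.0 J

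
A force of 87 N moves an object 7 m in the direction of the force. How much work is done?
W = Fd = 87×7 = 609.0 J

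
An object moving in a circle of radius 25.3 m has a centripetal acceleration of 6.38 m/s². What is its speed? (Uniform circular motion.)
v = √(a_c × r) = √(6.38 × 25.3) = 12.7 m/s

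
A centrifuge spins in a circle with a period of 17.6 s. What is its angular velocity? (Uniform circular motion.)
ω = 2π/T = 2π/17.6 = 0.357 rad/s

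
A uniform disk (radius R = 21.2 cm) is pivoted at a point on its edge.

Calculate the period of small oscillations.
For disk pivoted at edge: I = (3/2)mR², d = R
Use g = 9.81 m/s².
I/m = (3/2)R² = 0.06742 m²; d = R = 0.212 m
T = 2π√((3/2)R²/(gR)) = 2π√(3R/(2g)) = 1.131 s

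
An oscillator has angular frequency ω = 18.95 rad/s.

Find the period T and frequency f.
T = 2π/ω = 2π/18.95 = 0.3316 s; f = ω/2π = 3.016 Hz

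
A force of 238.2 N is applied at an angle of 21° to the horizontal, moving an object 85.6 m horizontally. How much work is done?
W = Fd cosθ = 238.2×85.6×cos(21°) = 19036.0 J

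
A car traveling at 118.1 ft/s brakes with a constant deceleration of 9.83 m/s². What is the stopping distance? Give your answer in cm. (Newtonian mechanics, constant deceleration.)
d = v₀² / (2a) (with unit conversion) = 6591.0 cm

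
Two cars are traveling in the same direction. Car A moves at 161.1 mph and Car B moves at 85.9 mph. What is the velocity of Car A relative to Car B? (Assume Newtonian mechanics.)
v_rel = v_A - v_B = 161.1 - 85.9 = 75.2 mph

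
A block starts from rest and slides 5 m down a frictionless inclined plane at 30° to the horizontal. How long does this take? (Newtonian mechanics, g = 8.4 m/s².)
a = g sin(θ) = 8.4 × sin(30°) = 4.2 m/s²
t = √(2d/a) = √(2 × 5 / 4.2) = 1.54 s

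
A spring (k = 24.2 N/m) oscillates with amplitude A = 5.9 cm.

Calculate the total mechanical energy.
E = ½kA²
E = ½kA² = ½×24.2×(0.059)² = 0.04212 J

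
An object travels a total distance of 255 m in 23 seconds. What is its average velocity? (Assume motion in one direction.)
v_avg = Δd / Δt = 255 / 23 = 11.09 m/s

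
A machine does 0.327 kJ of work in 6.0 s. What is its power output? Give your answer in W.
P = W/t = 327 J / 6 s = 54.5 W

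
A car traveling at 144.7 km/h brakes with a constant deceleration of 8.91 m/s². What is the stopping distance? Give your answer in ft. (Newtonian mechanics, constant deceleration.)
d = v₀² / (2a) (with unit conversion) = 297.4 ft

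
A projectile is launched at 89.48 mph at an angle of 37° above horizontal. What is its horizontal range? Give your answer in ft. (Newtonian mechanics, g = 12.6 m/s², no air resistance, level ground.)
R = v₀² sin(2θ) / g (with unit conversion) = 400.5 ft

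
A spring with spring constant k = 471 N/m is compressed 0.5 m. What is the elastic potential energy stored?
PE = ½kx² = ½×471×0.5² = 58.88 J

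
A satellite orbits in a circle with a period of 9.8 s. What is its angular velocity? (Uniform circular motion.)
ω = 2π/T = 2π/9.8 = 0.6411 rad/s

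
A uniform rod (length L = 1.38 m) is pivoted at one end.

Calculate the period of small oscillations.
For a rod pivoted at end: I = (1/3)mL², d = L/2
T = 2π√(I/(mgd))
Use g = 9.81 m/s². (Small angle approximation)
I/m = (1/3)L² = 0.6348 m²; d = L/2 = 0.69 m
T = 2π√(I/(mgd)) = 2π√(0.6348/(9.81×0.69)) = 1.924 s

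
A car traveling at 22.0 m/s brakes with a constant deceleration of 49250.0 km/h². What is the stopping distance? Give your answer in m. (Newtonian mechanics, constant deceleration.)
d = v₀² / (2a) (with unit conversion) = 63.68 m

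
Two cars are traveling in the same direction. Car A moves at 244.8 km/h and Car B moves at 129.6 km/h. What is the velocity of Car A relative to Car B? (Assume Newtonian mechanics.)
v_rel = v_A - v_B = 244.8 - 129.6 = 115.2 km/h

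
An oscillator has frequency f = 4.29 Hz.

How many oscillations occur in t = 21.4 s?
n = f×t = 4.29×21.4 = 91.81 oscillations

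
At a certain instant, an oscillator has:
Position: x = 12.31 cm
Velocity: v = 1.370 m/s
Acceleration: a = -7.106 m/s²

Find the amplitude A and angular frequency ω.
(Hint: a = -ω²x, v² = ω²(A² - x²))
a = −ω²x → ω = √(|a|/x) = √(7.106/0.1231) = 7.598 rad/s
v² = ω²(A² − x²) → A = √(x² + v²/ω²) = √(0.1231² + 1.37²/7.598²) = 0.2183 m = 21.83 cm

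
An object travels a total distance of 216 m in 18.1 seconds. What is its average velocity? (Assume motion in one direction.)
v_avg = Δd / Δt = 216 / 18.1 = 11.93 m/s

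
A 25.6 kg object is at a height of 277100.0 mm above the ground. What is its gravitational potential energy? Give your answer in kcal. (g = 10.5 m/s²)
PE = mgh = 25.6 kg × 10.5 m/s² × 277.1 m = 7.448e+04 J = 17.8 kcal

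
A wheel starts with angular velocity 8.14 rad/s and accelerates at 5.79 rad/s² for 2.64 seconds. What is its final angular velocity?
ω = ω₀ + αt = 8.14 + 5.79 × 2.64 = 23.43 rad/s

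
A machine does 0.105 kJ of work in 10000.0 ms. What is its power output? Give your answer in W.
P = W/t = 105 J / 10 s = 10.5 W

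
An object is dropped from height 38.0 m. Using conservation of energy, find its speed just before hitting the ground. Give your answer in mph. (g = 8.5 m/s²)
mgh = ½mv² → v = √(2gh) = √(2×8.5×38) = 25.42 m/s = 56.86 mph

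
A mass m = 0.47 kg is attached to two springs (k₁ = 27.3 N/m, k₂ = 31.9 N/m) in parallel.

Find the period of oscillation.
k_eq = k₁+k₂ = 59.2 N/m
T = 2π√(m/k_eq) = 2π√(0.47/59.2) = 0.5598 s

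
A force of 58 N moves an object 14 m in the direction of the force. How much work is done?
W = Fd = 58×14 = 812.0 J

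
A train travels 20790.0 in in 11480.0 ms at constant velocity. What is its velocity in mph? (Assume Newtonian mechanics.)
v = d/t (with unit conversion) = 102.9 mph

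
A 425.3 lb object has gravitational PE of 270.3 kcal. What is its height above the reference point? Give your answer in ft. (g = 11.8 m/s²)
PE = mgh → h = PE/(mg) = 1.131e+06 J / (192.9 kg × 11.8 m/s²) = 496.8 m = 1630.0 ft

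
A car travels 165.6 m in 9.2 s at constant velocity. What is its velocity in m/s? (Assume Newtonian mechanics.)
v = d/t = 18.0 m/s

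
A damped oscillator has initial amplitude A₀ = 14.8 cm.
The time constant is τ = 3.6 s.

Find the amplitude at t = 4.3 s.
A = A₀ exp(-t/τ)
A = A₀ exp(−t/τ) = 14.8×exp(−4.3/3.6) = 4.483 cm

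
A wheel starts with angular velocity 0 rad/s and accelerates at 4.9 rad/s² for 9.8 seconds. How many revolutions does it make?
θ = ω₀t + ½αt² = 0×9.8 + ½×4.9×9.8² = 235.3 rad
Revolutions = θ/(2π) = 235.3/(2π) = 37.45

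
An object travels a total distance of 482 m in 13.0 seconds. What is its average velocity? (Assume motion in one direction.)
v_avg = Δd / Δt = 482 / 13.0 = 37.08 m/s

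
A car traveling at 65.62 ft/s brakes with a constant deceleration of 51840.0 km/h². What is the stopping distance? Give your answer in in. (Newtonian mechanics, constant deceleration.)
d = v₀² / (2a) (with unit conversion) = 1969.0 in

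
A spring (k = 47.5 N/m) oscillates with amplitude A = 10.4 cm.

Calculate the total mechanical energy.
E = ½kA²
E = ½kA² = ½×47.5×(0.104)² = 0.2569 J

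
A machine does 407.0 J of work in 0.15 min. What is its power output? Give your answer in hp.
P = W/t = 407 J / 9 s = 45.22 W = 0.06064 hp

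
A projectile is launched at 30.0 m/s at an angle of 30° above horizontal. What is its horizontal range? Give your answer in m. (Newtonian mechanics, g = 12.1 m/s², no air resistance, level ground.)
R = v₀² sin(2θ) / g = 64.42 m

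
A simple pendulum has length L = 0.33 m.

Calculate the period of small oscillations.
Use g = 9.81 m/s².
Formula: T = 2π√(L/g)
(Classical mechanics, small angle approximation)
T = 2π√(L/g) = 2π√(0.33/9.81) = 1.152 s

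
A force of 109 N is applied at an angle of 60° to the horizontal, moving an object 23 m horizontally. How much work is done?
W = Fd cosθ = 109×23×cos(60°) = 1253.5 J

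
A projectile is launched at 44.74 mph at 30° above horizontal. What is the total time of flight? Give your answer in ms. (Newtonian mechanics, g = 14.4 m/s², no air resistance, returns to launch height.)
T = 2v₀sin(θ)/g (with unit conversion) = 1389.0 ms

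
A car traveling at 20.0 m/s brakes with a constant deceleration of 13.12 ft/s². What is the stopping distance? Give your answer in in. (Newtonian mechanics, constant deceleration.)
d = v₀² / (2a) (with unit conversion) = 1969.0 in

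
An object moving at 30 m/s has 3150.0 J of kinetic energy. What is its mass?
KE = ½mv² → m = 2KE/v² = 2×3150.0/30² = 7.0 kg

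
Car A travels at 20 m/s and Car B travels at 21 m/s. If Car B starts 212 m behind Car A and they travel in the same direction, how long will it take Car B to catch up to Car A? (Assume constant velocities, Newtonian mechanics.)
Relative speed: v_rel = 21 - 20 = 1 m/s
Time to catch: t = d₀/v_rel = 212/1 = 212.0 s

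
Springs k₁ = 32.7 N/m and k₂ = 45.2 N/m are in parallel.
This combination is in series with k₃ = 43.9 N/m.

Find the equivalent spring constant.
k₁₂ = k₁ + k₂ = 77.9 N/m (parallel)
1/k_eq = 1/k₁₂ + 1/k₃ → k_eq = 28.08 N/m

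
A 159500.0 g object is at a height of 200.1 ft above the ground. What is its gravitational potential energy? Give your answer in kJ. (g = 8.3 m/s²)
PE = mgh = 159.5 kg × 8.3 m/s² × 60.99 m = 8.074e+04 J = 80.74 kJ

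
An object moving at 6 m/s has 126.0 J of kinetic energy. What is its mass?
KE = ½mv² → m = 2KE/v² = 2×126.0/6² = 7.0 kg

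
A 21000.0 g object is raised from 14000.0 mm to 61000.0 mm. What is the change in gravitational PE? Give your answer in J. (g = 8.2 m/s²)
ΔPE = mg(h₂ − h₁) = 21 kg × 8.2 m/s² × (61 − 14) m = 8093 J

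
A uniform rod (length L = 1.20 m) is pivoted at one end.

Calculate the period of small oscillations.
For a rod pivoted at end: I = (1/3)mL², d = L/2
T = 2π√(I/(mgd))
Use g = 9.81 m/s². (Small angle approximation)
I/m = (1/3)L² = 0.48 m²; d = L/2 = 0.6 m
T = 2π√(I/(mgd)) = 2π√(0.48/(9.81×0.6)) = 1.794 s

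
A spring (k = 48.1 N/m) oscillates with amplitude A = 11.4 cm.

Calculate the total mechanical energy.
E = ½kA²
E = ½kA² = ½×48.1×(0.114)² = 0.3126 J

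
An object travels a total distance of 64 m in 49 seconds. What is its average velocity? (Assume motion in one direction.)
v_avg = Δd / Δt = 64 / 49 = 1.31 m/s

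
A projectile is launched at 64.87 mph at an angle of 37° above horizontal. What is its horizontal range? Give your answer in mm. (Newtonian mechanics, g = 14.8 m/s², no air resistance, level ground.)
R = v₀² sin(2θ) / g (with unit conversion) = 54620.0 mm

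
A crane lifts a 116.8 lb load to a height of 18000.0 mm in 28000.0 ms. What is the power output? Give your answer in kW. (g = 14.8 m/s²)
W = mgh = 52.98×14.8×18 = 1.411e+04 J
P = W/t = 1.411e+04/28 = 504.1 W = 0.5041 kW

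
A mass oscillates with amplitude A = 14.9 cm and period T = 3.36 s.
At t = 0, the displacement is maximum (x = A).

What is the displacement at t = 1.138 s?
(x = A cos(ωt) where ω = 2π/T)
ω = 2π/T = 2π/3.36 = 1.87 rad/s
x = A cos(ωt) = 14.9×cos(1.87×1.138) = -7.88 cm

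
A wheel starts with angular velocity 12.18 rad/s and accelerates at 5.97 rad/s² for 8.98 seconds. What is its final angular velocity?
ω = ω₀ + αt = 12.18 + 5.97 × 8.98 = 65.79 rad/s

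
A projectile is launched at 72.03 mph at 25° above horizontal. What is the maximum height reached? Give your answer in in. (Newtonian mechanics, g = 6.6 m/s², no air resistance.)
H = v₀²sin²(θ)/(2g) (with unit conversion) = 552.3 in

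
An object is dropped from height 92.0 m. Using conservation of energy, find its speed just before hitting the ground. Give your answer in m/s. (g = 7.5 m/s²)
mgh = ½mv² → v = √(2gh) = √(2×7.5×92) = 37.15 m/s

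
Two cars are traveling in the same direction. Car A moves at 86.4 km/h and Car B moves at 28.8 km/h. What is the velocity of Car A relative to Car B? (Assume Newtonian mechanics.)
v_rel = v_A - v_B = 86.4 - 28.8 = 57.6 km/h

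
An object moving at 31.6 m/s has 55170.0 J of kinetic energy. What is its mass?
KE = ½mv² → m = 2KE/v² = 2×55170.0/31.6² = 110.5 kg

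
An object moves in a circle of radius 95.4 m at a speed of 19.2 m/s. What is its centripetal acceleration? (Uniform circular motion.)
a_c = v²/r = 19.2²/95.4 = 368.64/95.4 = 3.86 m/s²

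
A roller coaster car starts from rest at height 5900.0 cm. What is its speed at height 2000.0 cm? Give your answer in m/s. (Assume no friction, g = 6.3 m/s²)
mgh₁ = ½mv₂² + mgh₂ → v₂ = √(2g(h₁−h₂)) = √(2×6.3×(59−20)) = 22.17 m/s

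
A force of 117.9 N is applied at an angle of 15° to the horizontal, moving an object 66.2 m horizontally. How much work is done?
W = Fd cosθ = 117.9×66.2×cos(15°) = 7539.0 J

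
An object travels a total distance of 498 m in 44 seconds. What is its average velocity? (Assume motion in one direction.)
v_avg = Δd / Δt = 498 / 44 = 11.32 m/s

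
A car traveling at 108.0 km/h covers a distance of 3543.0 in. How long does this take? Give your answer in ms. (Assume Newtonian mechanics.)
t = d/v (with unit conversion) = 3000.0 ms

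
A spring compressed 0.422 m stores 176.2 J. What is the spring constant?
PE = ½kx² → k = 2PE/x² = 2×176.2/0.422² = 1979.0 N/m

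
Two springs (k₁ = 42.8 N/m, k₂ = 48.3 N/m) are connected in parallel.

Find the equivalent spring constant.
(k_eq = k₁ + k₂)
k_eq = k₁ + k₂ = 42.8 + 48.3 = 91.1 N/m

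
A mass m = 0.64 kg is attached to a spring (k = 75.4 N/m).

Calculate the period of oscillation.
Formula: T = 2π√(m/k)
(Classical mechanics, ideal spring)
T = 2π√(m/k) = 2π√(0.64/75.4) = 0.5789 s; f = 1/T = 1.727 Hz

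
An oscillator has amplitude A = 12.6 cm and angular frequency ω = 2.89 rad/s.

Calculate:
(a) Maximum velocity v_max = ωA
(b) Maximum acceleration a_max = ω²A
v_max = ωA = 2.89×0.126 = 0.3641 m/s
a_max = ω²A = 2.89²×0.126 = 1.052 m/s²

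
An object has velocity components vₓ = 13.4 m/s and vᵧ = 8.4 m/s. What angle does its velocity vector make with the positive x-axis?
θ = arctan(vᵧ/vₓ) = arctan(8.4/13.4) = 32.08°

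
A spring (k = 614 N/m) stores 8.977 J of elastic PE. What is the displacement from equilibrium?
PE = ½kx² → x = √(2PE/k) = √(2×8.977/614) = 0.171 m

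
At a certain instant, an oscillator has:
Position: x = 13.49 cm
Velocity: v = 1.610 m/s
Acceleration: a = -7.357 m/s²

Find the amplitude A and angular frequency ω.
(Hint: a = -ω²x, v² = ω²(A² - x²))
a = −ω²x → ω = √(|a|/x) = √(7.357/0.1349) = 7.385 rad/s
v² = ω²(A² − x²) → A = √(x² + v²/ω²) = √(0.1349² + 1.61²/7.385²) = 0.2564 m = 25.64 cm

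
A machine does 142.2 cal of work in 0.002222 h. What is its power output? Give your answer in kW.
P = W/t = 595 J / 7.999 s = 74.38 W = 0.07438 kW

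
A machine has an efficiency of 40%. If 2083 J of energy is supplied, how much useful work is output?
W_out = η × W_in = 0.4 × 2083 = 833.2 J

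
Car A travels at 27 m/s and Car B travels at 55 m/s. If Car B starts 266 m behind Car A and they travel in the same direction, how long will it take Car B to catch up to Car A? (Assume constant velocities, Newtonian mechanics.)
Relative speed: v_rel = 55 - 27 = 28 m/s
Time to catch: t = d₀/v_rel = 266/28 = 9.5 s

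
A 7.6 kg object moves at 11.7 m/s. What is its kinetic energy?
KE = ½mv² = ½×7.6×11.7² = 520.182 J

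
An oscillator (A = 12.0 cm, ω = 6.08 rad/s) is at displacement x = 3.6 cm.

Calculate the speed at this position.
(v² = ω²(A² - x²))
v = ω√(A² − x²) = 6.08×√(0.12² − 0.036²) = 0.696 m/s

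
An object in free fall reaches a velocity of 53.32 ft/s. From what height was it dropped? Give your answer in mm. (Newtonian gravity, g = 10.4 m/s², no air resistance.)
h = v²/(2g) (with unit conversion) = 12700.0 mm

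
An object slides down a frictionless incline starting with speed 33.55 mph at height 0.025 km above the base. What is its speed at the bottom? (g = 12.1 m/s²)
½mv₀² + mgh = ½mv² → v = √(v₀² + 2gh) = √(15² + 2×12.1×25) = 28.81 m/s = 64.44 mph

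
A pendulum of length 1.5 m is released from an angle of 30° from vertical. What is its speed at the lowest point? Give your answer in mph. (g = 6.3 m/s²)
h = L(1 − cosθ) = 1.5×(1 − cos30°) = 0.201 m
v = √(2gh) = √(2×6.3×0.201) = 1.591 m/s = 3.56 mph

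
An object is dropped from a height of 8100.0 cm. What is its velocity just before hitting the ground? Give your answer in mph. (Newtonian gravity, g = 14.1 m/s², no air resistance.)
v = √(2gh) (with unit conversion) = 106.9 mph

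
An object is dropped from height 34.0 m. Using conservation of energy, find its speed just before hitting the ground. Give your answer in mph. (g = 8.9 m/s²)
mgh = ½mv² → v = √(2gh) = √(2×8.9×34) = 24.6 m/s = 55.03 mph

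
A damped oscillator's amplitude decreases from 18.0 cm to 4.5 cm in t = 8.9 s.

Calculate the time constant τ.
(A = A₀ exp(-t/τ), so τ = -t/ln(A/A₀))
A/A₀ = 4.5/18.0 = 0.25; ln(A/A₀) = -1.386
τ = −t/ln(A/A₀) = −8.9/-1.386 = 6.42 s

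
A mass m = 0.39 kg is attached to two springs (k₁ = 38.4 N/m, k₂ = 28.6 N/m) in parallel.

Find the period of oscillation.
k_eq = k₁+k₂ = 67 N/m
T = 2π√(m/k_eq) = 2π√(0.39/67) = 0.4794 s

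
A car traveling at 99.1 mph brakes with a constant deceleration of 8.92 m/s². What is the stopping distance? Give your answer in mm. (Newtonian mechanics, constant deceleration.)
d = v₀² / (2a) (with unit conversion) = 110000.0 mm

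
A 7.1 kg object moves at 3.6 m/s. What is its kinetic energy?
KE = ½mv² = ½×7.1×3.6² = 46.008 J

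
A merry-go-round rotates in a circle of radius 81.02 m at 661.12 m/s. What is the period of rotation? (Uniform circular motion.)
T = 2πr/v = 2π×81.02/661.12 = 0.77 s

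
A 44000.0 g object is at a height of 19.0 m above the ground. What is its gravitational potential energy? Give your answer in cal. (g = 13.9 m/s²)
PE = mgh = 44 kg × 13.9 m/s² × 19 m = 1.162e+04 J = 2777.0 cal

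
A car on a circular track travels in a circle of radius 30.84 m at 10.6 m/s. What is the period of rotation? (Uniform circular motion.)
T = 2πr/v = 2π×30.84/10.6 = 18.28 s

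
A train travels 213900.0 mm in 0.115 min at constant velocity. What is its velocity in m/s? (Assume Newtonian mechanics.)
v = d/t (with unit conversion) = 31.0 m/s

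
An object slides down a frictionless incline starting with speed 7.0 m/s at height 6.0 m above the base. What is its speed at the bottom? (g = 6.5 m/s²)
½mv₀² + mgh = ½mv² → v = √(v₀² + 2gh) = √(7² + 2×6.5×6) = 11.27 m/s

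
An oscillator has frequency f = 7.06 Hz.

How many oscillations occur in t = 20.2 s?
n = f×t = 7.06×20.2 = 142.6 oscillations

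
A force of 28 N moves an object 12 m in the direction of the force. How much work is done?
W = Fd = 28×12 = 336.0 J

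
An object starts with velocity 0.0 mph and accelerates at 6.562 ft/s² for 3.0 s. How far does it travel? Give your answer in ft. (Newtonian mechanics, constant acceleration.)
d = v₀t + ½at² (with unit conversion) = 29.53 ft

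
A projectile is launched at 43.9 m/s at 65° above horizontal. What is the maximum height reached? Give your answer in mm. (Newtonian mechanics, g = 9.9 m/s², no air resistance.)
H = v₀²sin²(θ)/(2g) (with unit conversion) = 79950.0 mm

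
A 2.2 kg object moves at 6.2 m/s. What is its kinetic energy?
KE = ½mv² = ½×2.2×6.2² = 42.284 J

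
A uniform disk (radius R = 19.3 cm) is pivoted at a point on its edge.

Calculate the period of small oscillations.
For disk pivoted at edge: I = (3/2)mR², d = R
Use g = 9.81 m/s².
I/m = (3/2)R² = 0.05587 m²; d = R = 0.193 m
T = 2π√((3/2)R²/(gR)) = 2π√(3R/(2g)) = 1.079 s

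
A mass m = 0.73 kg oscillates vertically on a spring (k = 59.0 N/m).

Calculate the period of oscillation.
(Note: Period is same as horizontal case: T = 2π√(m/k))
T = 2π√(m/k) = 2π√(0.73/59.0) = 0.6989 s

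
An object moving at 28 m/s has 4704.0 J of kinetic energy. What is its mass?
KE = ½mv² → m = 2KE/v² = 2×4704.0/28² = 12.0 kg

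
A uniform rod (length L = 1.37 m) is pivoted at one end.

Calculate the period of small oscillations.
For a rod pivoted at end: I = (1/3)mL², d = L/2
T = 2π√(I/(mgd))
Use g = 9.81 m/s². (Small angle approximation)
I/m = (1/3)L² = 0.6256 m²; d = L/2 = 0.685 m
T = 2π√(I/(mgd)) = 2π√(0.6256/(9.81×0.685)) = 1.917 s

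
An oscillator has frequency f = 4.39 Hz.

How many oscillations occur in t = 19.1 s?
n = f×t = 4.39×19.1 = 83.85 oscillations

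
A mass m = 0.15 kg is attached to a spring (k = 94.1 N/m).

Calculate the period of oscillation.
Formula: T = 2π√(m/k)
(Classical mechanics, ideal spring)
T = 2π√(m/k) = 2π√(0.15/94.1) = 0.2509 s; f = 1/T = 3.986 Hz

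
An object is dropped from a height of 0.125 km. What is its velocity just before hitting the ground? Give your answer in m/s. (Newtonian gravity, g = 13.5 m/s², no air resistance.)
v = √(2gh) (with unit conversion) = 58.09 m/s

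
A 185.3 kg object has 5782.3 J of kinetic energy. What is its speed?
KE = ½mv² → v = √(2KE/m) = √(2×5782.3/185.3) = 7.9 m/s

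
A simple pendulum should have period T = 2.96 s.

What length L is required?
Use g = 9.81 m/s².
T = 2π√(L/g) → L = g(T/2π)² = 9.81×(2.96/2π)² = 2.177 m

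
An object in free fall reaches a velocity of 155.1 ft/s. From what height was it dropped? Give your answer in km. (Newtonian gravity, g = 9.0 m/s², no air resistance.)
h = v²/(2g) (with unit conversion) = 0.1242 km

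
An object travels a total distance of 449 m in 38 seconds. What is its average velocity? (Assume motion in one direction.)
v_avg = Δd / Δt = 449 / 38 = 11.82 m/s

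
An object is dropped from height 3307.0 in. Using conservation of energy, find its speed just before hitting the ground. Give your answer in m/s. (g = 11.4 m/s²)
mgh = ½mv² → v = √(2gh) = √(2×11.4×84) = 43.76 m/s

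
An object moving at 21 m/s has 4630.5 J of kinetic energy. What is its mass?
KE = ½mv² → m = 2KE/v² = 2×4630.5/21² = 21.0 kg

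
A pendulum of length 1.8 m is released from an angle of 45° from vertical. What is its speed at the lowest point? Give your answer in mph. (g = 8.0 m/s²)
h = L(1 − cosθ) = 1.8×(1 − cos45°) = 0.5272 m
v = √(2gh) = √(2×8.0×0.5272) = 2.904 m/s = 6.497 mph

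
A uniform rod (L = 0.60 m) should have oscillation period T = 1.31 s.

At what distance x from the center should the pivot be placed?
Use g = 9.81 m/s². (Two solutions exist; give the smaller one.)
T = 2π√((L²/12 + x²)/(gx)). Let c = T²g/(4π²) = 0.4264.
x² − cx + L²/12 = 0 → x = (c − √(c² − L²/3))/2 = 0.08887 m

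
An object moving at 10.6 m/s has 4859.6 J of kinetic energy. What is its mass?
KE = ½mv² → m = 2KE/v² = 2×4859.6/10.6² = 86.5 kg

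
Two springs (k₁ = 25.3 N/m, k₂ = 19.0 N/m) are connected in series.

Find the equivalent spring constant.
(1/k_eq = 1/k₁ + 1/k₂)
1/k_eq = 1/25.3 + 1/19.0 = 0.092157; k_eq = 10.85 N/m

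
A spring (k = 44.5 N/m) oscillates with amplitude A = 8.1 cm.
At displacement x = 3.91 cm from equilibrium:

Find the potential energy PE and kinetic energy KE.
E_total = ½kA² = ½×44.5×(0.081)² = 0.146 J
PE = ½kx² = ½×44.5×(0.0391)² = 0.03402 J
KE = E_total − PE = 0.112 J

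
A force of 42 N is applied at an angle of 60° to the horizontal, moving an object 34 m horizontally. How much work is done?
W = Fd cosθ = 42×34×cos(60°) = 714.0 J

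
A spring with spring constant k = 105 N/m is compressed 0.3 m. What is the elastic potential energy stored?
PE = ½kx² = ½×105×0.3² = 4.725 J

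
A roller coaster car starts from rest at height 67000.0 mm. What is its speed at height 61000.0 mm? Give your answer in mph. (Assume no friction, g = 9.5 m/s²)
mgh₁ = ½mv₂² + mgh₂ → v₂ = √(2g(h₁−h₂)) = √(2×9.5×(67−61)) = 10.68 m/s = 23.88 mph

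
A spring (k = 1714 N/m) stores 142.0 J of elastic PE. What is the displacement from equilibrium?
PE = ½kx² → x = √(2PE/k) = √(2×142.0/1714) = 0.4071 m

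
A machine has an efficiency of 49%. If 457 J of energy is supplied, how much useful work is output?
W_out = η × W_in = 0.49 × 457 = 223.93 J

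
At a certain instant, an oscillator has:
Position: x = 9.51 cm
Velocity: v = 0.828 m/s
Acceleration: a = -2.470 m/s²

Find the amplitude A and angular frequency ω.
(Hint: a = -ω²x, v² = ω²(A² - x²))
a = −ω²x → ω = √(|a|/x) = √(2.47/0.0951) = 5.096 rad/s
v² = ω²(A² − x²) → A = √(x² + v²/ω²) = √(0.0951² + 0.828²/5.096²) = 0.1883 m = 18.83 cm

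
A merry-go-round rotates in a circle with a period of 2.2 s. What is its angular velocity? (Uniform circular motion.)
ω = 2π/T = 2π/2.2 = 2.856 rad/s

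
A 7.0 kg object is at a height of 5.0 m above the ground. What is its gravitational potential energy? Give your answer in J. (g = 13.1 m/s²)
PE = mgh = 7 kg × 13.1 m/s² × 5 m = 458.5 J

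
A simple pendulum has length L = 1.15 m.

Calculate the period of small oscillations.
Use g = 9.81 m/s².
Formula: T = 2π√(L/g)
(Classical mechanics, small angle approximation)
T = 2π√(L/g) = 2π√(1.15/9.81) = 2.151 s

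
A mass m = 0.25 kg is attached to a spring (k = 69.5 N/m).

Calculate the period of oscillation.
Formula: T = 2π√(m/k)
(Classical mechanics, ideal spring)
T = 2π√(m/k) = 2π√(0.25/69.5) = 0.3768 s; f = 1/T = 2.654 Hz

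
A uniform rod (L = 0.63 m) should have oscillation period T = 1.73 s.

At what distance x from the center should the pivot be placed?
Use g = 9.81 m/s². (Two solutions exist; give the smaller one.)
T = 2π√((L²/12 + x²)/(gx)). Let c = T²g/(4π²) = 0.7437.
x² − cx + L²/12 = 0 → x = (c − √(c² − L²/3))/2 = 0.04751 m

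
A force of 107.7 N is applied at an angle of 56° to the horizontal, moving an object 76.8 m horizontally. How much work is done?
W = Fd cosθ = 107.7×76.8×cos(56°) = 4625.3 J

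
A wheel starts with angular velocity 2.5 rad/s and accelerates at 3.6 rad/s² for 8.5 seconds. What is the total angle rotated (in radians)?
θ = ω₀t + ½αt² = 2.5×8.5 + ½×3.6×8.5² = 151.3 rad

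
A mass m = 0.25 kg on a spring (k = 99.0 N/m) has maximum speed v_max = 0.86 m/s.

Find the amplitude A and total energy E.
½mv²_max = ½kA² → A = v_max√(m/k) = 0.86×√(0.25/99.0) = 0.04322 m = 4.322 cm
E = ½mv²_max = ½×0.25×0.86² = 0.09245 J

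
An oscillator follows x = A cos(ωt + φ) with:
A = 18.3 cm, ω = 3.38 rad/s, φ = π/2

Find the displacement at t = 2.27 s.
x = A cos(ωt + φ) = 18.3×cos(3.38×2.27 + π/2) = -18 cm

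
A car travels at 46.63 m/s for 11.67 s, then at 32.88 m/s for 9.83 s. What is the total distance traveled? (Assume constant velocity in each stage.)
d₁ = v₁t₁ = 46.63 × 11.67 = 544.172 m
d₂ = v₂t₂ = 32.88 × 9.83 = 323.21 m
d_total = 544.172 + 323.21 = 867.38 m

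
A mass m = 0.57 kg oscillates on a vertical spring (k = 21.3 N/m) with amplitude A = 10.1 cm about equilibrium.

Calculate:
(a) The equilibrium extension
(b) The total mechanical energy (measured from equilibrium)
x_eq = mg/k = 0.57×9.81/21.3 = 0.2625 m = 26.25 cm
E = ½kA² = ½×21.3×(0.101)² = 0.1086 J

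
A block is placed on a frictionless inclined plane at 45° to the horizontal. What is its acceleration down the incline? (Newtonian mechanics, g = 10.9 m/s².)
a = g sin(θ) = 10.9 × sin(45°) = 10.9 × 0.7071 = 7.71 m/s²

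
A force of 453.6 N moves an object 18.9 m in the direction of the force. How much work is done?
W = Fd = 453.6×18.9 = 8573.0 J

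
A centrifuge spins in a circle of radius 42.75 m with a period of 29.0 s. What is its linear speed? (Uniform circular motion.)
v = 2πr/T = 2π×42.75/29.0 = 9.26 m/s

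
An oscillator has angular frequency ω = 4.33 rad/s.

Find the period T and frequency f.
T = 2π/ω = 2π/4.33 = 1.451 s; f = ω/2π = 0.6891 Hz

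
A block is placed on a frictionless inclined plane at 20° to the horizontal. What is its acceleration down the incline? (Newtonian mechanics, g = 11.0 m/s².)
a = g sin(θ) = 11.0 × sin(20°) = 11.0 × 0.342 = 3.76 m/s²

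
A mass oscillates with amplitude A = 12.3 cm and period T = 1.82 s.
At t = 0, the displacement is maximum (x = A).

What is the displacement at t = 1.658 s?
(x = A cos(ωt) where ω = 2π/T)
ω = 2π/T = 2π/1.82 = 3.452 rad/s
x = A cos(ωt) = 12.3×cos(3.452×1.658) = 10.43 cm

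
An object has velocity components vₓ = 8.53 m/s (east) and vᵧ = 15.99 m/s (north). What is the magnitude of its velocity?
|v| = √(vₓ² + vᵧ²) = √(8.53² + 15.99²) = √(328.441) = 18.12 m/s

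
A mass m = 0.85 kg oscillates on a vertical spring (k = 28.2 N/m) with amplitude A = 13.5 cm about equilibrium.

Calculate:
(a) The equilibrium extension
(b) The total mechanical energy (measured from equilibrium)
x_eq = mg/k = 0.85×9.81/28.2 = 0.2957 m = 29.57 cm
E = ½kA² = ½×28.2×(0.135)² = 0.257 J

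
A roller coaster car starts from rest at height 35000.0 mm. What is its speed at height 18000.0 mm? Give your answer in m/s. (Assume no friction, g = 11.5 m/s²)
mgh₁ = ½mv₂² + mgh₂ → v₂ = √(2g(h₁−h₂)) = √(2×11.5×(35−18)) = 19.77 m/s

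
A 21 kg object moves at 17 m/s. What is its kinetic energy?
KE = ½mv² = ½×21×17² = 3034.5 J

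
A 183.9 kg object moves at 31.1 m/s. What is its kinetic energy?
KE = ½mv² = ½×183.9×31.1² = 88934.96 J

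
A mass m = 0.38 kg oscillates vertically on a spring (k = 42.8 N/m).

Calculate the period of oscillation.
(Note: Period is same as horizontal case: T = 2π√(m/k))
T = 2π√(m/k) = 2π√(0.38/42.8) = 0.592 s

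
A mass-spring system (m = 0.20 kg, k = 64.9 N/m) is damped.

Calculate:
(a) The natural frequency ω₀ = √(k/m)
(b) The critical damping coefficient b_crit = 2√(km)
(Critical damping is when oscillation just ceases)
ω₀ = √(k/m) = √(64.9/0.2) = 18.01 rad/s
b_crit = 2√(km) = 2√(64.9×0.2) = 7.206 kg/s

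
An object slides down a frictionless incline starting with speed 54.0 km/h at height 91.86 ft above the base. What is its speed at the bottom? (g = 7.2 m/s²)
½mv₀² + mgh = ½mv² → v = √(v₀² + 2gh) = √(15² + 2×7.2×28) = 25.06 m/s = 90.23 km/h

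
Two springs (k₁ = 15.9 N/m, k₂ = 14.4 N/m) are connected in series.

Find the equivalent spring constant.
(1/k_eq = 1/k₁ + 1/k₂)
1/k_eq = 1/15.9 + 1/14.4 = 0.13234; k_eq = 7.556 N/m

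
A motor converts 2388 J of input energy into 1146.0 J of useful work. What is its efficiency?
η = W_out/W_in = 1146.0/2388 = 0.4799 = 47.99%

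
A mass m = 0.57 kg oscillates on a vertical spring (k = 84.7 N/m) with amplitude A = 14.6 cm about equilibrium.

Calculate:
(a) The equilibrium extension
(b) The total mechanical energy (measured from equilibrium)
x_eq = mg/k = 0.57×9.81/84.7 = 0.06602 m = 6.602 cm
E = ½kA² = ½×84.7×(0.146)² = 0.9027 J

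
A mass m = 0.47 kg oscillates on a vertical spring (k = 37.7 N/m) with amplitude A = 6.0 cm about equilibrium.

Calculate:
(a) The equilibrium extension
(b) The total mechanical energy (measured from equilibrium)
x_eq = mg/k = 0.47×9.81/37.7 = 0.1223 m = 12.23 cm
E = ½kA² = ½×37.7×(0.06)² = 0.06786 J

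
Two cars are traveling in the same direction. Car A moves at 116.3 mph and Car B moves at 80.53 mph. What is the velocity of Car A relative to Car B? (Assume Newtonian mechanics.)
v_rel = v_A - v_B = 116.3 - 80.53 = 35.77 mph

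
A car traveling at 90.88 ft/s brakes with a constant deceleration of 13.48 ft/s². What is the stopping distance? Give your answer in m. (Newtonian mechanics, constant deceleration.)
d = v₀² / (2a) (with unit conversion) = 93.38 m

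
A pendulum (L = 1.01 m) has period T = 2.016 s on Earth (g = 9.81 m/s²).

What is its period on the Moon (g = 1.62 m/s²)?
T = 2π√(L/g), so T_moon/T_earth = √(g_earth/g_moon)
T_moon = 2π√(1.01/1.62) = 4.961 s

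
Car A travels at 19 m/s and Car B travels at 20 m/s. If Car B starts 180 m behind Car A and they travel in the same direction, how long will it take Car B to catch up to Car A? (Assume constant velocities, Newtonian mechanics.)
Relative speed: v_rel = 20 - 19 = 1 m/s
Time to catch: t = d₀/v_rel = 180/1 = 180.0 s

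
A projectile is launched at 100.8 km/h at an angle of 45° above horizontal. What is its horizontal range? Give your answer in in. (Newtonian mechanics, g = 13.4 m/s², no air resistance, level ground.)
R = v₀² sin(2θ) / g (with unit conversion) = 2303.0 in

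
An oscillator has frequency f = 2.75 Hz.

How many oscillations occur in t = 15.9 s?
n = f×t = 2.75×15.9 = 43.73 oscillations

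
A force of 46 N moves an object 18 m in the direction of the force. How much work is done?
W = Fd = 46×18 = 828.0 J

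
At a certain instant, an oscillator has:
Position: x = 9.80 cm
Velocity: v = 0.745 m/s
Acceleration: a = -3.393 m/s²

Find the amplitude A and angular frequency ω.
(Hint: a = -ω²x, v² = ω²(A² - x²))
a = −ω²x → ω = √(|a|/x) = √(3.393/0.098) = 5.884 rad/s
v² = ω²(A² − x²) → A = √(x² + v²/ω²) = √(0.098² + 0.745²/5.884²) = 0.1601 m = 16.01 cm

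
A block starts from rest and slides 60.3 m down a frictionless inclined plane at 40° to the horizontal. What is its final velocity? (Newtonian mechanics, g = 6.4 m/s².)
a = g sin(θ) = 6.4 × sin(40°) = 4.11 m/s²
v = √(2ad) = √(2 × 4.11 × 60.3) = 22.27 m/s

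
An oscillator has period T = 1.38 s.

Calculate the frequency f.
f = 1/T = 1/1.38 = 0.7246 Hz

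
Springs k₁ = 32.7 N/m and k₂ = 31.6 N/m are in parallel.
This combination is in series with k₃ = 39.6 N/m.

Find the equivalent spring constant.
k₁₂ = k₁ + k₂ = 64.3 N/m (parallel)
1/k_eq = 1/k₁₂ + 1/k₃ → k_eq = 24.51 N/m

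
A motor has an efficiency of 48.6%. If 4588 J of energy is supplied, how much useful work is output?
W_out = η × W_in = 0.486 × 4588 = 2229.8 J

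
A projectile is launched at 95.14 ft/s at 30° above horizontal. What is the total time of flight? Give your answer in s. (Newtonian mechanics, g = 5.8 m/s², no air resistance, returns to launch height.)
T = 2v₀sin(θ)/g (with unit conversion) = 5.0 s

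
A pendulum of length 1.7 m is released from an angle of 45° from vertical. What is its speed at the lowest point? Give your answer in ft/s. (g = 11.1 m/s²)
h = L(1 − cosθ) = 1.7×(1 − cos45°) = 0.4979 m
v = √(2gh) = √(2×11.1×0.4979) = 3.325 m/s = 10.91 ft/s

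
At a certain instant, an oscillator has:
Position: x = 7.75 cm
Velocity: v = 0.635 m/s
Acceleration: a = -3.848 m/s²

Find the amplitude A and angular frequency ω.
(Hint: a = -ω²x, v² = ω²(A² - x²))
a = −ω²x → ω = √(|a|/x) = √(3.848/0.0775) = 7.046 rad/s
v² = ω²(A² − x²) → A = √(x² + v²/ω²) = √(0.0775² + 0.635²/7.046²) = 0.1189 m = 11.89 cm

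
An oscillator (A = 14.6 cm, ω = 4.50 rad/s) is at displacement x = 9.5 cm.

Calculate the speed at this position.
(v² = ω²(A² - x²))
v = ω√(A² − x²) = 4.5×√(0.146² − 0.095²) = 0.4989 m/s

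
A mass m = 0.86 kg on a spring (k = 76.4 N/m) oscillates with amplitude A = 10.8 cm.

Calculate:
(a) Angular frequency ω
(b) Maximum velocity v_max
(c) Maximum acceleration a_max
ω = √(k/m) = √(76.4/0.86) = 9.425 rad/s
v_max = ωA = 9.425×0.108 = 1.018 m/s
a_max = ω²A = 9.425²×0.108 = 9.594 m/s²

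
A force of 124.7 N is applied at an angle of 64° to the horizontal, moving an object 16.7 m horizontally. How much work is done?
W = Fd cosθ = 124.7×16.7×cos(64°) = 912.9 J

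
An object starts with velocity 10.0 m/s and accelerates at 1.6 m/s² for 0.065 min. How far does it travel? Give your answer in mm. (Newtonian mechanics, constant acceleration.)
d = v₀t + ½at² (with unit conversion) = 51170.0 mm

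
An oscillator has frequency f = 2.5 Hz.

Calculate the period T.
T = 1/f = 1/2.5 = 0.4 s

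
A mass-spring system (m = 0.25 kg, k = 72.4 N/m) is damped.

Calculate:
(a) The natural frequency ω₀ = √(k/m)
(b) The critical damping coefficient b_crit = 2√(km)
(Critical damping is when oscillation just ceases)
ω₀ = √(k/m) = √(72.4/0.25) = 17.02 rad/s
b_crit = 2√(km) = 2√(72.4×0.25) = 8.509 kg/s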